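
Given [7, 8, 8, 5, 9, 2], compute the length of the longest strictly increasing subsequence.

3

Let dp[i] be the longest increasing subsequence ending at position i. Then dp = [1, 2, 2, 1, 3, 1].
The maximum is 3; one witness is 7, 8, 9 at positions 1,2,5.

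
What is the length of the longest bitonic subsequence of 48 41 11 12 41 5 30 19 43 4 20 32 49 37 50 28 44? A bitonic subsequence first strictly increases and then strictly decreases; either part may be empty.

Let inc[i] be the LIS ending at i and dec[i] the longest strictly decreasing subsequence starting at i. inc = [1, 1, 1, 2, 3, 1, 3, 3, 4, 1, 4, 5, 6, 6, 7, 5, 7], dec = [5, 4, 3, 3, 4, 2, 3, 2, 3, 1, 1, 2, 3, 2, 2, 1, 1].
max_i inc[i]+dec[i]−1 = 8, with one witness 11, 12, 19, 20, 32, 49, 37, 28.

8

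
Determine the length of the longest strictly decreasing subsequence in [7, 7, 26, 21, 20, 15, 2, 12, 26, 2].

6

Let dp[i] be the longest decreasing subsequence ending at position i. Then dp = [1, 1, 1, 2, 3, 4, 5, 5, 1, 6].
The maximum is 6; one witness is 26, 21, 20, 15, 12, 2 at positions 3,4,5,6,8,10.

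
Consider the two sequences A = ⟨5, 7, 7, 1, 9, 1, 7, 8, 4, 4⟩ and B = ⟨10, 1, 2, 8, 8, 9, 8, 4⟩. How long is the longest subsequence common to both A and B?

4

Backtracking the LCS table gives one alignment: 1 (A4,B2) → 9 (A5,B6) → 8 (A8,B7) → 4 (A10,B8).
So the longest common subsequence has length 4.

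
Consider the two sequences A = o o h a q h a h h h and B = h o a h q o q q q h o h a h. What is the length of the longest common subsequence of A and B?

6

A longest common subsequence is oohhah (length 6); the LCS DP confirms no longer common subsequence exists.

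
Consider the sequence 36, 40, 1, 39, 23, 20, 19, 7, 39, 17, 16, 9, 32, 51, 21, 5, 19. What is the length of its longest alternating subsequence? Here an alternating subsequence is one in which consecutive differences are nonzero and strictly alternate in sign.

10

Track the best alternating length ending on an up-step vs a down-step at each position: up/down = 1/1, 2/1, 1/3, 4/3, 4/5, 4/5, 4/5, 4/5, 6/3, 6/7, 6/7, 6/7, 8/7, 8/1, 8/9, 4/9, 10/9.
The maximum over both is 10; one such subsequence is 36, 40, 1, 39, 23, 39, 17, 32, 5, 19.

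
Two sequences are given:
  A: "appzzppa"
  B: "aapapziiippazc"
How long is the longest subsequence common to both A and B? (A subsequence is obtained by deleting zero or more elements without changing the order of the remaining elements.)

7

A longest common subsequence is appzppa (length 7); the LCS DP confirms no longer common subsequence exists.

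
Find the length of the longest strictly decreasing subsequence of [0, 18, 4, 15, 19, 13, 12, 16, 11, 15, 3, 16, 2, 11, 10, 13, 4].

7

One longest decreasing subsequence is 18, 15, 13, 12, 11, 3, 2 (positions 2,4,6,7,9,11,13), of length 7; no longer one exists.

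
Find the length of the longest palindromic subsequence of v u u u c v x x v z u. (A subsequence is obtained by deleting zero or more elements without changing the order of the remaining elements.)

One longest palindromic subsequence is uvxxvu (positions 2,6,7,8,9,11); it reads the same forward and backward, and the interval DP gives dp[1][11] = 6.

6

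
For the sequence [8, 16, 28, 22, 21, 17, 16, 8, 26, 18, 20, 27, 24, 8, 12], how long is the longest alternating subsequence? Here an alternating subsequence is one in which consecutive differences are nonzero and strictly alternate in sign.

A longest alternating subsequence is 8, 28, 22, 26, 18, 20, 8, 12 (positions 1,3,4,9,10,11,14,15); its 7 consecutive differences strictly alternate in sign, and length 8 is optimal.

8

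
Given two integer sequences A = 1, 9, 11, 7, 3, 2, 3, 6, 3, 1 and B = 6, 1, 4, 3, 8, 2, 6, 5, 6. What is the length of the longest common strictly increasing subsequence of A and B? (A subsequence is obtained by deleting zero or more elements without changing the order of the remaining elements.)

A longest common strictly increasing subsequence is 1, 3, 6 (length 3); it appears in order in both A and B, and no longer such subsequence exists.

3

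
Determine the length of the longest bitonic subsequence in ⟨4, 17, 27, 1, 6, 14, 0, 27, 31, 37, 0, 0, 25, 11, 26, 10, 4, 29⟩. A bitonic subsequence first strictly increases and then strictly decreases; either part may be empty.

10

One longest bitonic subsequence is 4, 6, 14, 27, 31, 37, 25, 11, 10, 4 (positions 1,5,6,8,9,10,13,14,16,17): it rises to 37 then falls. Length 10 is optimal.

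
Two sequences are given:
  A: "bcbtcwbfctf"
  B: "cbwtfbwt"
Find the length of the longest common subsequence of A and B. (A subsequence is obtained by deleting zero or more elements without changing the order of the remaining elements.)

5

A longest common subsequence is cbtwt (length 5); the LCS DP confirms no longer common subsequence exists.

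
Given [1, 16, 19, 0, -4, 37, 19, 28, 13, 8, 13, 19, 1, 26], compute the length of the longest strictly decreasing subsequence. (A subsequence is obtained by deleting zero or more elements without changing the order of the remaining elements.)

5

One longest decreasing subsequence is 37, 19, 13, 8, 1 (positions 6,7,9,10,13), of length 5; no longer one exists.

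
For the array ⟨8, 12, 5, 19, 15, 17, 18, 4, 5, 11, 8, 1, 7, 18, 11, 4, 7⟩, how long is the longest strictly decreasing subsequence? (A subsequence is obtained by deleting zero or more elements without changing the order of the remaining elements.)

6

Scanning left to right, the best length ending at each element is: 8→1, 12→1, 5→2, 19→1, 15→2, 17→2, 18→2, 4→3, 5→3, 11→3, 8→4, 1→5, 7→5, 18→2, 11→3, 4→6, 7→5.
So the longest decreasing subsequence has length 6, e.g. 19, 15, 11, 8, 7, 4.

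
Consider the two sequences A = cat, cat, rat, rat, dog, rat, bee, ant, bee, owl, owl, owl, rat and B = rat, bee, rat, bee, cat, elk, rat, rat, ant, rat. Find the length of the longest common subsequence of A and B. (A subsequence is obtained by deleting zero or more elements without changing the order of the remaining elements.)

5

Backtracking the LCS table gives one alignment: cat (A1,B5) → rat (A4,B7) → rat (A6,B8) → ant (A8,B9) → rat (A13,B10).
So the longest common subsequence has length 5.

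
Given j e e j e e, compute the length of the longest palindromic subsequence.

One longest palindromic subsequence is eejee (positions 2,3,4,5,6); it reads the same forward and backward, and the interval DP gives dp[1][6] = 5.

5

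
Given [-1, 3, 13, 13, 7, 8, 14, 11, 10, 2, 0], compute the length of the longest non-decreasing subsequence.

Let dp[i] be the longest non-decreasing subsequence ending at position i. Then dp = [1, 2, 3, 4, 3, 4, 5, 5, 5, 2, 2].
The maximum is 5; one witness is -1, 3, 13, 13, 14 at positions 1,2,3,4,7.

5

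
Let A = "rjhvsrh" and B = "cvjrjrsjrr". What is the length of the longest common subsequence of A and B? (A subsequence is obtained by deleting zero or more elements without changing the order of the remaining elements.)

4

A longest common subsequence is rjsr (length 4); the LCS DP confirms no longer common subsequence exists.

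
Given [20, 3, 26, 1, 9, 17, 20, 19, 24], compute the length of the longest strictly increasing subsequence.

Let dp[i] be the longest increasing subsequence ending at position i. Then dp = [1, 1, 2, 1, 2, 3, 4, 4, 5].
The maximum is 5; one witness is 3, 9, 17, 20, 24 at positions 2,5,6,7,9.

5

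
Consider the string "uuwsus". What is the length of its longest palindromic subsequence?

3

Using dp[i][j] = 2 + dp[i+1][j−1] if the ends match, else max(dp[i+1][j], dp[i][j−1]):
dp[1][6] = 3. A witness is sus at positions 4,5,6.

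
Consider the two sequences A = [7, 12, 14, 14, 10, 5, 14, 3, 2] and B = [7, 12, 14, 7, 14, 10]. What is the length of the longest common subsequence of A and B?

5

A longest common subsequence is 7, 12, 14, 14, 10 (length 5); the LCS DP confirms no longer common subsequence exists.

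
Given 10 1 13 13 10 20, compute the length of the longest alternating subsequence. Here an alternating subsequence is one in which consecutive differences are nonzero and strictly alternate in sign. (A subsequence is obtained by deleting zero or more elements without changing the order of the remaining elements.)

Track the best alternating length ending on an up-step vs a down-step at each position: up/down = 1/1, 1/2, 3/1, 3/1, 3/4, 5/1.
The maximum over both is 5; one such subsequence is 10, 1, 13, 10, 20.

5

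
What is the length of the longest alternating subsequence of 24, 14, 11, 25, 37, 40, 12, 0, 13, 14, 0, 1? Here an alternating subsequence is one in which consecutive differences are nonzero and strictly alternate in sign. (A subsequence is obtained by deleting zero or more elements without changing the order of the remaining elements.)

7

Track the best alternating length ending on an up-step vs a down-step at each position: up/down = 1/1, 1/2, 1/2, 3/1, 3/1, 3/1, 3/4, 1/4, 5/4, 5/4, 1/6, 7/6.
The maximum over both is 7; one such subsequence is 24, 14, 25, 12, 13, 0, 1.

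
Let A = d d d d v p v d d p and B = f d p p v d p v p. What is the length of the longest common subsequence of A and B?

5

Backtracking the LCS table gives one alignment: d (A1,B2) → d (A4,B6) → p (A6,B7) → v (A7,B8) → p (A10,B9).
So the longest common subsequence has length 5.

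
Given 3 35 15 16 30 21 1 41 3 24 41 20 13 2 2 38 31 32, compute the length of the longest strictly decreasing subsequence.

Scanning left to right, the best length ending at each element is: 3→1, 35→1, 15→2, 16→2, 30→2, 21→3, 1→4, 41→1, 3→4, 24→3, 41→1, 20→4, 13→5, 2→6, 2→6, 38→2, 31→3, 32→3.
So the longest decreasing subsequence has length 6, e.g. 35, 30, 21, 20, 13, 2.

6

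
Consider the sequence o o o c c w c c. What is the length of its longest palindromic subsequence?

5

Using dp[i][j] = 2 + dp[i+1][j−1] if the ends match, else max(dp[i+1][j], dp[i][j−1]):
dp[1][8] = 5. A witness is ccwcc at positions 4,5,6,7,8.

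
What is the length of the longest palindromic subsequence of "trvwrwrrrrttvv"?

One longest palindromic subsequence is trrrrrrt (positions 1,2,5,7,8,9,10,12); it reads the same forward and backward, and the interval DP gives dp[1][14] = 8.

8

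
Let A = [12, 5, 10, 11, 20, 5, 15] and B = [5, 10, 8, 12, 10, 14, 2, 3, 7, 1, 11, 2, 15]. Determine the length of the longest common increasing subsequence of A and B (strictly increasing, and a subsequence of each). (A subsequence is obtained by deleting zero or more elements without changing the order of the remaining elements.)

A longest common strictly increasing subsequence is 5, 10, 11, 15 (length 4); it appears in order in both A and B, and no longer such subsequence exists.

4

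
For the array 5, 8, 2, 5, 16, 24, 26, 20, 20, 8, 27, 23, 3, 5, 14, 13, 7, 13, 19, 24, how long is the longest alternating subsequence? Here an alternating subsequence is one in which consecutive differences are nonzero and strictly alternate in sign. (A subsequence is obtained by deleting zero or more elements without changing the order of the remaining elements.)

10

Track the best alternating length ending on an up-step vs a down-step at each position: up/down = 1/1, 2/1, 1/3, 4/3, 4/1, 4/1, 4/1, 4/5, 4/5, 4/5, 6/1, 6/7, 4/7, 8/7, 8/7, 8/9, 8/9, 10/9, 10/7, 10/7.
The maximum over both is 10; one such subsequence is 5, 8, 2, 24, 20, 27, 3, 14, 7, 13.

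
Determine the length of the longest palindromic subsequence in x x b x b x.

5

Using dp[i][j] = 2 + dp[i+1][j−1] if the ends match, else max(dp[i+1][j], dp[i][j−1]):
dp[1][6] = 5. A witness is xbxbx at positions 1,3,4,5,6.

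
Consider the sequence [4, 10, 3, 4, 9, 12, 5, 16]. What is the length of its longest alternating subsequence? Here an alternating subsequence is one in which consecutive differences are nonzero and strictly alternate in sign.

A longest alternating subsequence is 4, 10, 3, 9, 5, 16 (positions 1,2,3,5,7,8); its 5 consecutive differences strictly alternate in sign, and length 6 is optimal.

6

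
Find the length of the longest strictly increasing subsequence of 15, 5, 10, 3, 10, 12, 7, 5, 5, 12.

3

Scanning left to right, the best length ending at each element is: 15→1, 5→1, 10→2, 3→1, 10→2, 12→3, 7→2, 5→2, 5→2, 12→3.
So the longest increasing subsequence has length 3, e.g. 5, 10, 12.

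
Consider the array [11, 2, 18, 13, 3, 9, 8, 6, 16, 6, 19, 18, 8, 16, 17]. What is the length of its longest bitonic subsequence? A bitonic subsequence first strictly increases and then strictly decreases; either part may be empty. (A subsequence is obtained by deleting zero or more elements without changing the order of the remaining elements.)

Let inc[i] be the LIS ending at i and dec[i] the longest strictly decreasing subsequence starting at i. inc = [1, 1, 2, 2, 2, 3, 3, 3, 4, 3, 5, 5, 4, 5, 6], dec = [4, 1, 5, 4, 1, 3, 2, 1, 2, 1, 3, 2, 1, 1, 1].
max_i inc[i]+dec[i]−1 = 7, with one witness 2, 3, 9, 16, 19, 18, 17.

7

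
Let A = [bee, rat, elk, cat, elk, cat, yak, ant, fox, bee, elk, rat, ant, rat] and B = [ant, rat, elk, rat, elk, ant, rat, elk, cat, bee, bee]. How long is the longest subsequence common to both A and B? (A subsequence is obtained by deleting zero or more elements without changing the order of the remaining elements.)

A longest common subsequence is rat, elk, elk, cat, bee (length 5); the LCS DP confirms no longer common subsequence exists.

5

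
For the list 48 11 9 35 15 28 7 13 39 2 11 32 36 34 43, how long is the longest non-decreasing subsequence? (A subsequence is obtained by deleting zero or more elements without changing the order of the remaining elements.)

6

One longest non-decreasing subsequence is 11, 15, 28, 32, 36, 43 (positions 2,5,6,12,13,15), of length 6; no longer one exists.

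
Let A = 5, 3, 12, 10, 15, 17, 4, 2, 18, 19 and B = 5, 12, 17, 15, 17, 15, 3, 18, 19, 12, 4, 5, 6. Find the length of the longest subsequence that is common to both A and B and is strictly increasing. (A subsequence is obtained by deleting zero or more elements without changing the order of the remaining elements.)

6

A longest common strictly increasing subsequence is 5, 12, 15, 17, 18, 19 (length 6); it appears in order in both A and B, and no longer such subsequence exists.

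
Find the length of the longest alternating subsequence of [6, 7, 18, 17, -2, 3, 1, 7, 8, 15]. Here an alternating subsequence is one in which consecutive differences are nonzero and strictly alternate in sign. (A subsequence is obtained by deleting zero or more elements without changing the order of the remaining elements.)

6

Track the best alternating length ending on an up-step vs a down-step at each position: up/down = 1/1, 2/1, 2/1, 2/3, 1/3, 4/3, 4/5, 6/3, 6/3, 6/3.
The maximum over both is 6; one such subsequence is 6, 7, -2, 3, 1, 7.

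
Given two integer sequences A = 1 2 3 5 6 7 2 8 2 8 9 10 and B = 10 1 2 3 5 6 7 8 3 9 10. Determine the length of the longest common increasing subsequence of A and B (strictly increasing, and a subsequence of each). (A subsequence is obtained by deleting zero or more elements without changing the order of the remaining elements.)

For each value that appears in both, track the longest common increasing run ending there.
The best achievable length is 9; one witness is 1, 2, 3, 5, 6, 7, 8, 9, 10 (A-positions 1,2,3,4,5,6,8,11,12, B-positions 2,3,4,5,6,7,8,10,11).

9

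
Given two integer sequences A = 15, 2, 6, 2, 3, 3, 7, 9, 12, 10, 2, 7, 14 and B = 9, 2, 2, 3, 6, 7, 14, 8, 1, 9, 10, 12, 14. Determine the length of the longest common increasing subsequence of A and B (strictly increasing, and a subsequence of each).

6

For each value that appears in both, track the longest common increasing run ending there.
The best achievable length is 6; one witness is 2, 3, 7, 9, 10, 14 (A-positions 2,5,7,8,10,13, B-positions 2,4,6,10,11,13).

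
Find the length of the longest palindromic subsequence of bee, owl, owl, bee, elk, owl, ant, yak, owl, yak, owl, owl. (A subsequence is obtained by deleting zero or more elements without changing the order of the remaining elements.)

7

One longest palindromic subsequence is owl owl yak owl yak owl owl (positions 2,3,8,9,10,11,12); it reads the same forward and backward, and the interval DP gives dp[1][12] = 7.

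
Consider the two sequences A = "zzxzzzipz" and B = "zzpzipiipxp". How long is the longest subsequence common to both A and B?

5

Backtracking the LCS table gives one alignment: z (A1,B1) → z (A2,B2) → z (A4,B4) → i (A7,B8) → p (A8,B11).
So the longest common subsequence has length 5.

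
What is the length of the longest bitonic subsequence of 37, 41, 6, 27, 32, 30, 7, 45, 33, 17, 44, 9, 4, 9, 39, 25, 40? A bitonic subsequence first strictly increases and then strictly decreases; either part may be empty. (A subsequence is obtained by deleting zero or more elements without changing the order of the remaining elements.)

8

One longest bitonic subsequence is 6, 27, 32, 45, 33, 17, 9, 4 (positions 3,4,5,8,9,10,12,13): it rises to 45 then falls. Length 8 is optimal.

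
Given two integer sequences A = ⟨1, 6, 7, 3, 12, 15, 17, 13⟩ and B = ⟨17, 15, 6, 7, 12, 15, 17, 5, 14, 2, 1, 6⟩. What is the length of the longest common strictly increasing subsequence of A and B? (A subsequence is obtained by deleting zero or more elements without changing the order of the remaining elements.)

For each value that appears in both, track the longest common increasing run ending there.
The best achievable length is 5; one witness is 6, 7, 12, 15, 17 (A-positions 2,3,5,6,7, B-positions 3,4,5,6,7).

5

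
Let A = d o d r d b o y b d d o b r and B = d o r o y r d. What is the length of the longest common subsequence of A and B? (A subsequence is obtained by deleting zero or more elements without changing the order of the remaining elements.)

6

Backtracking the LCS table gives one alignment: d (A1,B1) → o (A2,B2) → r (A4,B3) → o (A7,B4) → y (A8,B5) → d (A11,B7).
So the longest common subsequence has length 6.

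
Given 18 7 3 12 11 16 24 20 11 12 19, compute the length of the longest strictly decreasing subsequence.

3

One longest decreasing subsequence is 18, 7, 3 (positions 1,2,3), of length 3; no longer one exists.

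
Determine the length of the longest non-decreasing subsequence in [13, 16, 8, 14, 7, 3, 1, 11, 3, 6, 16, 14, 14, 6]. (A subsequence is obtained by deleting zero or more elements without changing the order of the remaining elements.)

Let dp[i] be the longest non-decreasing subsequence ending at position i. Then dp = [1, 2, 1, 2, 1, 1, 1, 2, 2, 3, 4, 4, 5, 4].
The maximum is 5; one witness is 3, 3, 6, 14, 14 at positions 6,9,10,12,13.

5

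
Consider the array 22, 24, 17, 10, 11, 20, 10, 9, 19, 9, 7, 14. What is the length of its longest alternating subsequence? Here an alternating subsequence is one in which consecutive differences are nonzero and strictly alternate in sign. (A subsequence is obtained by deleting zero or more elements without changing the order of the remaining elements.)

Track the best alternating length ending on an up-step vs a down-step at each position: up/down = 1/1, 2/1, 1/3, 1/3, 4/3, 4/3, 1/5, 1/5, 6/5, 1/7, 1/7, 8/7.
The maximum over both is 8; one such subsequence is 22, 24, 10, 11, 10, 19, 9, 14.

8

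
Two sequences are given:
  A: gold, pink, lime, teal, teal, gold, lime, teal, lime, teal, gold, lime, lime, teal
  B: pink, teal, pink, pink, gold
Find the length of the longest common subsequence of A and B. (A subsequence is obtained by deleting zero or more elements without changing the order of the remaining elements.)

3

A longest common subsequence is pink, teal, gold (length 3); the LCS DP confirms no longer common subsequence exists.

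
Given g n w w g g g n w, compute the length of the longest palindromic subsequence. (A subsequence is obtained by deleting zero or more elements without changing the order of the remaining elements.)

Using dp[i][j] = 2 + dp[i+1][j−1] if the ends match, else max(dp[i+1][j], dp[i][j−1]):
dp[1][9] = 5. A witness is wgggw at positions 3,5,6,7,9.

5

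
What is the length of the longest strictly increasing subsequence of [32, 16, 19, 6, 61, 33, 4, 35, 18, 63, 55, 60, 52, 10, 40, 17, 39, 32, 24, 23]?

Scanning left to right, the best length ending at each element is: 32→1, 16→1, 19→2, 6→1, 61→3, 33→3, 4→1, 35→4, 18→2, 63→5, 55→5, 60→6, 52→5, 10→2, 40→5, 17→3, 39→5, 32→4, 24→4, 23→4.
So the longest increasing subsequence has length 6, e.g. 16, 19, 33, 35, 55, 60.

6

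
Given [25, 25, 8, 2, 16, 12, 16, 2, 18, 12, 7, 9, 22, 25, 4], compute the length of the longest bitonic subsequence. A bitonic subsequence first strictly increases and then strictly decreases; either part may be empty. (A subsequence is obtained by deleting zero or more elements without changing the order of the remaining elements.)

7

One longest bitonic subsequence is 8, 12, 16, 18, 12, 9, 4 (positions 3,6,7,9,10,12,15): it rises to 18 then falls. Length 7 is optimal.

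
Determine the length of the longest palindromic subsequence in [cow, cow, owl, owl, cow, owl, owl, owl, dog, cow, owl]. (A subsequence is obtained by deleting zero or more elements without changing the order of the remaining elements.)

Using dp[i][j] = 2 + dp[i+1][j−1] if the ends match, else max(dp[i+1][j], dp[i][j−1]):
dp[1][11] = 7. A witness is owl cow owl owl owl cow owl at positions 3,5,6,7,8,10,11.

7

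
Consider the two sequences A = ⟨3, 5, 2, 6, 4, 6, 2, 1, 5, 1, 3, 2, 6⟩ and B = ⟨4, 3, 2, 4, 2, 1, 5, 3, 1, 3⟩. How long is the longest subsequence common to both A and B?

8

A longest common subsequence is 3, 2, 4, 2, 1, 5, 1, 3 (length 8); the LCS DP confirms no longer common subsequence exists.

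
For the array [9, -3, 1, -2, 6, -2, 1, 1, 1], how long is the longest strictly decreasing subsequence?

Let dp[i] be the longest decreasing subsequence ending at position i. Then dp = [1, 2, 2, 3, 2, 3, 3, 3, 3].
The maximum is 3; one witness is 9, 1, -2 at positions 1,3,4.

3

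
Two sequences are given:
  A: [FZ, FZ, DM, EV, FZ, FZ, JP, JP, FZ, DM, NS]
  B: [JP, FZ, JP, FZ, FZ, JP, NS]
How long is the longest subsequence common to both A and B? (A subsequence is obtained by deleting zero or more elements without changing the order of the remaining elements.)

5

A longest common subsequence is FZ, FZ, FZ, JP, NS (length 5); the LCS DP confirms no longer common subsequence exists.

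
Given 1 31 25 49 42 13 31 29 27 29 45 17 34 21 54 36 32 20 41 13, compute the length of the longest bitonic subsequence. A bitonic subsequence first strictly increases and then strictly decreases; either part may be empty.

10

One longest bitonic subsequence is 1, 31, 49, 42, 31, 29, 27, 21, 20, 13 (positions 1,2,4,5,7,8,9,14,18,20): it rises to 49 then falls. Length 10 is optimal.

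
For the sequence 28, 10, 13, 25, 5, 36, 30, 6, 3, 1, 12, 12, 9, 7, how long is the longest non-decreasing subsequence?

Scanning left to right, the best length ending at each element is: 28→1, 10→1, 13→2, 25→3, 5→1, 36→4, 30→4, 6→2, 3→1, 1→1, 12→3, 12→4, 9→3, 7→3.
So the longest non-decreasing subsequence has length 4, e.g. 10, 13, 25, 36.

4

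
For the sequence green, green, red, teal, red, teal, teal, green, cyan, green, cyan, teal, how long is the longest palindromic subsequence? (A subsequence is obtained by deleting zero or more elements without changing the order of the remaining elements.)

7

One longest palindromic subsequence is green green teal teal teal green green (positions 1,2,4,6,7,8,10); it reads the same forward and backward, and the interval DP gives dp[1][12] = 7.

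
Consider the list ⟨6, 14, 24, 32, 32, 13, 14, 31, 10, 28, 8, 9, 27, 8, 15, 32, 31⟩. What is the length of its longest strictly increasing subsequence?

One longest increasing subsequence is 6, 14, 24, 31, 32 (positions 1,2,3,8,16), of length 5; no longer one exists.

5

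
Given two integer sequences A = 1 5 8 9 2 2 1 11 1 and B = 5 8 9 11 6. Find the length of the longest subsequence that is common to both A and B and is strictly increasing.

For each value that appears in both, track the longest common increasing run ending there.
The best achievable length is 4; one witness is 5, 8, 9, 11 (A-positions 2,3,4,8, B-positions 1,2,3,4).

4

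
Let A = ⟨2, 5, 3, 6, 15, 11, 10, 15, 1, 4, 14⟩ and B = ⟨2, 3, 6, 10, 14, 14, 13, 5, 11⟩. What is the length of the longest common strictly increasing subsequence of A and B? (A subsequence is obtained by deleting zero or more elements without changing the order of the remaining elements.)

5

A longest common strictly increasing subsequence is 2, 3, 6, 10, 14 (length 5); it appears in order in both A and B, and no longer such subsequence exists.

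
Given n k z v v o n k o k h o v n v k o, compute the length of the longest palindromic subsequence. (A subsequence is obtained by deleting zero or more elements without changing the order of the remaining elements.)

One longest palindromic subsequence is kvvokokovvk (positions 2,4,5,6,8,9,10,12,13,15,16); it reads the same forward and backward, and the interval DP gives dp[1][17] = 11.

11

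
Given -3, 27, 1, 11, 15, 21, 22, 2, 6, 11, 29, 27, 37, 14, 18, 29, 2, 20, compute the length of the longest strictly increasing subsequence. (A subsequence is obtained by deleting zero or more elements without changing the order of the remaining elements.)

Scanning left to right, the best length ending at each element is: -3→1, 27→2, 1→2, 11→3, 15→4, 21→5, 22→6, 2→3, 6→4, 11→5, 29→7, 27→7, 37→8, 14→6, 18→7, 29→8, 2→3, 20→8.
So the longest increasing subsequence has length 8, e.g. -3, 1, 11, 15, 21, 22, 29, 37.

8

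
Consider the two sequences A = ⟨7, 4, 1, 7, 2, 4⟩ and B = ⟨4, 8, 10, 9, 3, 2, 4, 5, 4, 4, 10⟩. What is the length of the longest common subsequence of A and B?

3

Backtracking the LCS table gives one alignment: 4 (A2,B1) → 2 (A5,B6) → 4 (A6,B10).
So the longest common subsequence has length 3.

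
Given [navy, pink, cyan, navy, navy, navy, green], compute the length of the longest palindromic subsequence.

4

Using dp[i][j] = 2 + dp[i+1][j−1] if the ends match, else max(dp[i+1][j], dp[i][j−1]):
dp[1][7] = 4. A witness is navy navy navy navy at positions 1,4,5,6.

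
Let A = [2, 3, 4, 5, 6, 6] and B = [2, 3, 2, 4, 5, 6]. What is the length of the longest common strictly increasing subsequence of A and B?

For each value that appears in both, track the longest common increasing run ending there.
The best achievable length is 5; one witness is 2, 3, 4, 5, 6 (A-positions 1,2,3,4,5, B-positions 1,2,4,5,6).

5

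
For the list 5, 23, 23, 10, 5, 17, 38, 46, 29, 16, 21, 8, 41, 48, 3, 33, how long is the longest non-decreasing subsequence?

Let dp[i] be the longest non-decreasing subsequence ending at position i. Then dp = [1, 2, 3, 2, 2, 3, 4, 5, 4, 3, 4, 3, 5, 6, 1, 5].
The maximum is 6; one witness is 5, 23, 23, 38, 46, 48 at positions 1,2,3,7,8,14.

6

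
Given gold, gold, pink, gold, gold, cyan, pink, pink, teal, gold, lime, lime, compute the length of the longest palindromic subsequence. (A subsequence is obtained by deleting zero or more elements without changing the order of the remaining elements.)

6

Using dp[i][j] = 2 + dp[i+1][j−1] if the ends match, else max(dp[i+1][j], dp[i][j−1]):
dp[1][12] = 6. A witness is gold pink gold gold pink gold at positions 2,3,4,5,8,10.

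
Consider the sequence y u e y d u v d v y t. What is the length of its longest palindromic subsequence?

5

One longest palindromic subsequence is yvdvy (positions 4,7,8,9,10); it reads the same forward and backward, and the interval DP gives dp[1][11] = 5.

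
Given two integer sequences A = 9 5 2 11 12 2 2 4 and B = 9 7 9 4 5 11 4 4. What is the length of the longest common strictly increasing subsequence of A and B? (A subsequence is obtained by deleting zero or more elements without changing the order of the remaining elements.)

2

A longest common strictly increasing subsequence is 9, 11 (length 2); it appears in order in both A and B, and no longer such subsequence exists.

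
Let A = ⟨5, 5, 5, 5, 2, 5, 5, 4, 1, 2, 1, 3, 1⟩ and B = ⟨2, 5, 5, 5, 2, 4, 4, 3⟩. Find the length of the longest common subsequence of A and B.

6

A longest common subsequence is 5, 5, 5, 2, 4, 3 (length 6); the LCS DP confirms no longer common subsequence exists.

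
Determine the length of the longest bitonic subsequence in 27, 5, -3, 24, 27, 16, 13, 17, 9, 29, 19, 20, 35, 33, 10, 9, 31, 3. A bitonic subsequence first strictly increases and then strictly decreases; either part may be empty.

10

Let inc[i] be the LIS ending at i and dec[i] the longest strictly decreasing subsequence starting at i. inc = [1, 1, 1, 2, 3, 2, 2, 3, 2, 4, 4, 5, 6, 6, 3, 2, 6, 2], dec = [7, 2, 1, 6, 6, 5, 4, 4, 2, 5, 4, 4, 5, 4, 3, 2, 2, 1].
max_i inc[i]+dec[i]−1 = 10, with one witness 5, 16, 17, 19, 20, 35, 33, 10, 9, 3.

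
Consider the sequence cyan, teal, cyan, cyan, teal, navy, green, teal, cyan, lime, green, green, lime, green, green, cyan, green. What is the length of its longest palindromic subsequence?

9

Using dp[i][j] = 2 + dp[i+1][j−1] if the ends match, else max(dp[i+1][j], dp[i][j−1]):
dp[1][17] = 9. A witness is green cyan green green lime green green cyan green at positions 7,9,11,12,13,14,15,16,17.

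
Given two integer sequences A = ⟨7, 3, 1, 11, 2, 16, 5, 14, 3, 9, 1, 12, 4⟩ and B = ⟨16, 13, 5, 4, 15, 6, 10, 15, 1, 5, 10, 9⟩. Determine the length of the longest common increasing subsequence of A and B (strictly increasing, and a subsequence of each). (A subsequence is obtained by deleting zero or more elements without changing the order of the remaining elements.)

A longest common strictly increasing subsequence is 1, 5, 9 (length 3); it appears in order in both A and B, and no longer such subsequence exists.

3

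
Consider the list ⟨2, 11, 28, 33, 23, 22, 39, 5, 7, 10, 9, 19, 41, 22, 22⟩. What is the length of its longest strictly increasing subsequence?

One longest increasing subsequence is 2, 11, 28, 33, 39, 41 (positions 1,2,3,4,7,13), of length 6; no longer one exists.

6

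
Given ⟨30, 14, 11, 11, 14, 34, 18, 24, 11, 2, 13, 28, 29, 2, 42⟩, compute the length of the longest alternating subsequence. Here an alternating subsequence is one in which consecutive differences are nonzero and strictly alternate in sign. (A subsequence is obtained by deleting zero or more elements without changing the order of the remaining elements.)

9

A longest alternating subsequence is 30, 14, 34, 18, 24, 11, 13, 2, 42 (positions 1,2,6,7,8,9,11,14,15); its 8 consecutive differences strictly alternate in sign, and length 9 is optimal.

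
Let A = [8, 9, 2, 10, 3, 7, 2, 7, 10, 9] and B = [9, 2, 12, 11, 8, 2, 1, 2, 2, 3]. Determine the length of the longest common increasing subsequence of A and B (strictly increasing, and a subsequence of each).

A longest common strictly increasing subsequence is 2, 3 (length 2); it appears in order in both A and B, and no longer such subsequence exists.

2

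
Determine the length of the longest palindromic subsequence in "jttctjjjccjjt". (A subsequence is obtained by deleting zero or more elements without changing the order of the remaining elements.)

One longest palindromic subsequence is tjjccjjt (positions 2,6,7,9,10,11,12,13); it reads the same forward and backward, and the interval DP gives dp[1][13] = 8.

8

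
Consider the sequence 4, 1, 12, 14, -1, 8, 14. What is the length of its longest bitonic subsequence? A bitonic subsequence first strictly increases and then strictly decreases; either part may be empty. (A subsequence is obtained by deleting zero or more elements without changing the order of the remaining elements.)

4

One longest bitonic subsequence is 4, 12, 14, 8 (positions 1,3,4,6): it rises to 14 then falls. Length 4 is optimal.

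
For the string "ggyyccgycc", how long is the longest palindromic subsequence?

One longest palindromic subsequence is ccycc (positions 5,6,8,9,10); it reads the same forward and backward, and the interval DP gives dp[1][10] = 5.

5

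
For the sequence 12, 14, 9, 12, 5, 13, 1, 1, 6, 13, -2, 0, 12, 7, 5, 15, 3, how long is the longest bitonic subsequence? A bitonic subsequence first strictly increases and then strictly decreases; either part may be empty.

7

One longest bitonic subsequence is 12, 14, 13, 12, 7, 5, 3 (positions 1,2,10,13,14,15,17): it rises to 14 then falls. Length 7 is optimal.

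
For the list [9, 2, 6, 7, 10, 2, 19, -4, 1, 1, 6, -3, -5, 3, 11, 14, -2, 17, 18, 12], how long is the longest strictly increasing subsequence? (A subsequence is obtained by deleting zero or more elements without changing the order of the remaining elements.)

8

Let dp[i] be the longest increasing subsequence ending at position i. Then dp = [1, 1, 2, 3, 4, 1, 5, 1, 2, 2, 3, 2, 1, 3, 5, 6, 3, 7, 8, 6].
The maximum is 8; one witness is 2, 6, 7, 10, 11, 14, 17, 18 at positions 2,3,4,5,15,16,18,19.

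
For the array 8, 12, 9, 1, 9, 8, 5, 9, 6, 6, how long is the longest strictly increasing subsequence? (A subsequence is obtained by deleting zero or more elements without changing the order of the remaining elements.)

Let dp[i] be the longest increasing subsequence ending at position i. Then dp = [1, 2, 2, 1, 2, 2, 2, 3, 3, 3].
The maximum is 3; one witness is 1, 8, 9 at positions 4,6,8.

3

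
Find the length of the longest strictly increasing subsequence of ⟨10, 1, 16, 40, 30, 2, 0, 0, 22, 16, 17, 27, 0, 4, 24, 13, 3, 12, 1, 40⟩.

One longest increasing subsequence is 1, 2, 16, 17, 27, 40 (positions 2,6,10,11,12,20), of length 6; no longer one exists.

6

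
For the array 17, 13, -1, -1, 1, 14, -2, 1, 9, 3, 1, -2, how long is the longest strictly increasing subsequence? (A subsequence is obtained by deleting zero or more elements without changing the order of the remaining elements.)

3

Let dp[i] be the longest increasing subsequence ending at position i. Then dp = [1, 1, 1, 1, 2, 3, 1, 2, 3, 3, 2, 1].
The maximum is 3; one witness is -1, 1, 14 at positions 3,5,6.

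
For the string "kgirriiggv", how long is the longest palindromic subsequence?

6

One longest palindromic subsequence is girrig (positions 2,3,4,5,7,9); it reads the same forward and backward, and the interval DP gives dp[1][10] = 6.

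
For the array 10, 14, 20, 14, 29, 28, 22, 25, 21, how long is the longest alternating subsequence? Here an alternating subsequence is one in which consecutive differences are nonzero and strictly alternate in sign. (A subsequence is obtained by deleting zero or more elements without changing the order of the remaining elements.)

Track the best alternating length ending on an up-step vs a down-step at each position: up/down = 1/1, 2/1, 2/1, 2/3, 4/1, 4/5, 4/5, 6/5, 4/7.
The maximum over both is 7; one such subsequence is 10, 20, 14, 29, 22, 25, 21.

7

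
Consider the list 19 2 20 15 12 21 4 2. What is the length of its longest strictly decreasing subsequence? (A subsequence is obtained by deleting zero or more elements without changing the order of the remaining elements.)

5

Let dp[i] be the longest decreasing subsequence ending at position i. Then dp = [1, 2, 1, 2, 3, 1, 4, 5].
The maximum is 5; one witness is 19, 15, 12, 4, 2 at positions 1,4,5,7,8.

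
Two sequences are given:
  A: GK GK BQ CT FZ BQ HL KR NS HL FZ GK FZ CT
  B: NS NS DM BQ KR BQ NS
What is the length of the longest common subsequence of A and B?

Backtracking the LCS table gives one alignment: BQ (A3,B4) → BQ (A6,B6) → NS (A9,B7).
So the longest common subsequence has length 3.

3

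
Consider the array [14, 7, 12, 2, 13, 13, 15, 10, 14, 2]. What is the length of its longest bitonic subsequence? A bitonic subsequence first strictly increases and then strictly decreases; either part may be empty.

6

One longest bitonic subsequence is 7, 12, 13, 15, 14, 2 (positions 2,3,5,7,9,10): it rises to 15 then falls. Length 6 is optimal.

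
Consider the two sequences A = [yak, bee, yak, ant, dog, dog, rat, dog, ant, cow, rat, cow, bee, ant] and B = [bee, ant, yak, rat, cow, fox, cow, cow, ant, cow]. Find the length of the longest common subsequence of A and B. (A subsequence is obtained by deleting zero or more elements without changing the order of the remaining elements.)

Backtracking the LCS table gives one alignment: bee (A2,B1) → yak (A3,B3) → rat (A7,B4) → cow (A10,B7) → cow (A12,B8) → ant (A14,B9).
So the longest common subsequence has length 6.

6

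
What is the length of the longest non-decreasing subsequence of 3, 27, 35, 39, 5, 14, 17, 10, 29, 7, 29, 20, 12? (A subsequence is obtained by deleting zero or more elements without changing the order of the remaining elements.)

6

Let dp[i] be the longest non-decreasing subsequence ending at position i. Then dp = [1, 2, 3, 4, 2, 3, 4, 3, 5, 3, 6, 5, 4].
The maximum is 6; one witness is 3, 5, 14, 17, 29, 29 at positions 1,5,6,7,9,11.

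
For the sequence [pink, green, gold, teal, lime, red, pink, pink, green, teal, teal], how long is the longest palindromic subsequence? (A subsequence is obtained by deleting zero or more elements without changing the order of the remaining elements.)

4

One longest palindromic subsequence is teal pink pink teal (positions 4,7,8,11); it reads the same forward and backward, and the interval DP gives dp[1][11] = 4.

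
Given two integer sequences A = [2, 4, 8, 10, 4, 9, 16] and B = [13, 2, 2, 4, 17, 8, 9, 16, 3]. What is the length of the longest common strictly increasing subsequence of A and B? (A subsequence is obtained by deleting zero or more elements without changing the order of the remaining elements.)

For each value that appears in both, track the longest common increasing run ending there.
The best achievable length is 5; one witness is 2, 4, 8, 9, 16 (A-positions 1,2,3,6,7, B-positions 2,4,6,7,8).

5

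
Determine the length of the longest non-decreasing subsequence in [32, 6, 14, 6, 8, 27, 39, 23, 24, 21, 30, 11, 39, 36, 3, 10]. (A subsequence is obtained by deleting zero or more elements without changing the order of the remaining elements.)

7

Let dp[i] be the longest non-decreasing subsequence ending at position i. Then dp = [1, 1, 2, 2, 3, 4, 5, 4, 5, 4, 6, 4, 7, 7, 1, 4].
The maximum is 7; one witness is 6, 6, 8, 23, 24, 30, 39 at positions 2,4,5,8,9,11,13.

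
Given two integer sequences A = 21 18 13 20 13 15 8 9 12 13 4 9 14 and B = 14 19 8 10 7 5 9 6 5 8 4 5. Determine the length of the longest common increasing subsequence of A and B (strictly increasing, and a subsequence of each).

A longest common strictly increasing subsequence is 8, 9 (length 2); it appears in order in both A and B, and no longer such subsequence exists.

2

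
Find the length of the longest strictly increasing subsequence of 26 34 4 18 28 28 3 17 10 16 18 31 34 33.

6

Let dp[i] be the longest increasing subsequence ending at position i. Then dp = [1, 2, 1, 2, 3, 3, 1, 2, 2, 3, 4, 5, 6, 6].
The maximum is 6; one witness is 4, 10, 16, 18, 31, 34 at positions 3,9,10,11,12,13.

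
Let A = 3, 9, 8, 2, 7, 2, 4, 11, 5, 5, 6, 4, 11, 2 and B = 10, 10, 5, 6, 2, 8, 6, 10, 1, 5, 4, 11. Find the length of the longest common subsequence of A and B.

A longest common subsequence is 8, 5, 4, 11 (length 4); the LCS DP confirms no longer common subsequence exists.

4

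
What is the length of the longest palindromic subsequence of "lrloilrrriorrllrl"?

Using dp[i][j] = 2 + dp[i+1][j−1] if the ends match, else max(dp[i+1][j], dp[i][j−1]):
dp[1][17] = 13. A witness is lrllrrorrllrl at positions 1,2,3,6,7,8,11,12,13,14,15,16,17.

13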